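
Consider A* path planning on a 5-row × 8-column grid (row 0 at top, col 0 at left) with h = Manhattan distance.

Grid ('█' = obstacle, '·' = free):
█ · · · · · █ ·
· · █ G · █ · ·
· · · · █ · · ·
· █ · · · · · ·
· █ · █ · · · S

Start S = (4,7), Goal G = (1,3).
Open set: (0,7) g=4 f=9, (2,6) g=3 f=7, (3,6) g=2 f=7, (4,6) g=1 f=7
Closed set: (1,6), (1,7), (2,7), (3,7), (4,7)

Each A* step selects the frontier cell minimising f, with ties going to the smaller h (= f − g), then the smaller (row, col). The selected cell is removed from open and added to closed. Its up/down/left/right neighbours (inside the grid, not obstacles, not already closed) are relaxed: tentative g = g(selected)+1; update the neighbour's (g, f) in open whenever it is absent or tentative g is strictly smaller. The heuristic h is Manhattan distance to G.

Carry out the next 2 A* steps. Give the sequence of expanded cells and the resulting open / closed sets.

order=[(2,6) → (2,5)]; open=[(0,7) g=4 f=9, (3,5) g=5 f=9, (3,6) g=2 f=7, (4,6) g=1 f=7]; closed=[(1,6), (1,7), (2,5), (2,6), (2,7), (3,7), (4,7)]

step 1: expand (2,6) (f=7, h=4) → closed; open now [(0,7) g=4 f=9, (2,5) g=4 f=7, (3,6) g=2 f=7, (4,6) g=1 f=7]
step 2: expand (2,5) (f=7, h=3) → closed; open now [(0,7) g=4 f=9, (3,5) g=5 f=9, (3,6) g=2 f=7, (4,6) g=1 f=7]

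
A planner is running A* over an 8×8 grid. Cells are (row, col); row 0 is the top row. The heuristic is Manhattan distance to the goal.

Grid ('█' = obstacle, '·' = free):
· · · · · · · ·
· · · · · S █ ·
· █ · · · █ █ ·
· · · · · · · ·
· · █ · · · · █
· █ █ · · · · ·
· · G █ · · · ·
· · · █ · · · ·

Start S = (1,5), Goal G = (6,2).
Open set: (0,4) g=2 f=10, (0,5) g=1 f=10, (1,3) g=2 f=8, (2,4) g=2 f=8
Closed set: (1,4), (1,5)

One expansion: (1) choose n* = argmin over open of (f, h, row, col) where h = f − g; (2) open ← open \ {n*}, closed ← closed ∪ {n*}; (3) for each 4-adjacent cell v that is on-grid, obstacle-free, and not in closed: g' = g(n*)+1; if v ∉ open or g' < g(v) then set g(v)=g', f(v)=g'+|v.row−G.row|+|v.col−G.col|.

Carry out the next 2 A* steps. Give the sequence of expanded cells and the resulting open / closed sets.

order=[(1,3) → (1,2)]; open=[(0,2) g=4 f=10, (0,3) g=3 f=10, (0,4) g=2 f=10, (0,5) g=1 f=10, (1,1) g=4 f=10, (2,2) g=4 f=8, (2,3) g=3 f=8, (2,4) g=2 f=8]; closed=[(1,2), (1,3), (1,4), (1,5)]

step 1: expand (1,3) (f=8, h=6) → closed; open now [(0,3) g=3 f=10, (0,4) g=2 f=10, (0,5) g=1 f=10, (1,2) g=3 f=8, (2,3) g=3 f=8, (2,4) g=2 f=8]
step 2: expand (1,2) (f=8, h=5) → closed; open now [(0,2) g=4 f=10, (0,3) g=3 f=10, (0,4) g=2 f=10, (0,5) g=1 f=10, (1,1) g=4 f=10, (2,2) g=4 f=8, (2,3) g=3 f=8, (2,4) g=2 f=8]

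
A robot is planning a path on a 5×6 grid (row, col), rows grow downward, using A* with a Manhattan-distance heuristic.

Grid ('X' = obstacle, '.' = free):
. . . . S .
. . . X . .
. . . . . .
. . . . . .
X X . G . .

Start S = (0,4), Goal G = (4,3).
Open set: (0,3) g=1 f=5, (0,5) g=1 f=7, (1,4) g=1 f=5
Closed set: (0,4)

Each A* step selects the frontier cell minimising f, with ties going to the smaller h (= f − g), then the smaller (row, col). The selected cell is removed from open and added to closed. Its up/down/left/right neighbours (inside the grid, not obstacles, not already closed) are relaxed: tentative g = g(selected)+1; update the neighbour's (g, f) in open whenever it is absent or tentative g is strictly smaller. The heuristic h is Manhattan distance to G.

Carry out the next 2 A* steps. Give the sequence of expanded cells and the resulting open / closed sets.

order=[(0,3) → (1,4)]; open=[(0,2) g=2 f=7, (0,5) g=1 f=7, (1,5) g=2 f=7, (2,4) g=2 f=5]; closed=[(0,3), (0,4), (1,4)]

step 1: expand (0,3) (f=5, h=4) → closed; open now [(0,2) g=2 f=7, (0,5) g=1 f=7, (1,4) g=1 f=5]
step 2: expand (1,4) (f=5, h=4) → closed; open now [(0,2) g=2 f=7, (0,5) g=1 f=7, (1,5) g=2 f=7, (2,4) g=2 f=5]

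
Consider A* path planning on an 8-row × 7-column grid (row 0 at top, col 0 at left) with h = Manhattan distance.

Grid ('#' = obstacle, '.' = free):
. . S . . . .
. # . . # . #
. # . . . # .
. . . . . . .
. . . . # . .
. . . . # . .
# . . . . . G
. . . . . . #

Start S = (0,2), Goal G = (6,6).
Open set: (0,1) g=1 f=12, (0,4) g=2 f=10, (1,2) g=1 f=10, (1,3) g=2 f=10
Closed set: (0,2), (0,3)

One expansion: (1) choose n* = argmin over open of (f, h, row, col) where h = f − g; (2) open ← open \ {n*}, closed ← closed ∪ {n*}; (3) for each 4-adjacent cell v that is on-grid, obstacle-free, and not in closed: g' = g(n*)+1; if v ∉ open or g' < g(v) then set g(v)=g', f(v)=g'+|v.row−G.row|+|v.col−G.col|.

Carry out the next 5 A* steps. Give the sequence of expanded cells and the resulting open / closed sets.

order=[(0,4) → (0,5) → (0,6) → (1,5) → (1,3)]; open=[(0,1) g=1 f=12, (1,2) g=1 f=10, (2,3) g=3 f=10]; closed=[(0,2), (0,3), (0,4), (0,5), (0,6), (1,3), (1,5)]

step 1: expand (0,4) (f=10, h=8) → closed; open now [(0,1) g=1 f=12, (0,5) g=3 f=10, (1,2) g=1 f=10, (1,3) g=2 f=10]
step 2: expand (0,5) (f=10, h=7) → closed; open now [(0,1) g=1 f=12, (0,6) g=4 f=10, (1,2) g=1 f=10, (1,3) g=2 f=10, (1,5) g=4 f=10]
step 3: expand (0,6) (f=10, h=6) → closed; open now [(0,1) g=1 f=12, (1,2) g=1 f=10, (1,3) g=2 f=10, (1,5) g=4 f=10]
step 4: expand (1,5) (f=10, h=6) → closed; open now [(0,1) g=1 f=12, (1,2) g=1 f=10, (1,3) g=2 f=10]
step 5: expand (1,3) (f=10, h=8) → closed; open now [(0,1) g=1 f=12, (1,2) g=1 f=10, (2,3) g=3 f=10]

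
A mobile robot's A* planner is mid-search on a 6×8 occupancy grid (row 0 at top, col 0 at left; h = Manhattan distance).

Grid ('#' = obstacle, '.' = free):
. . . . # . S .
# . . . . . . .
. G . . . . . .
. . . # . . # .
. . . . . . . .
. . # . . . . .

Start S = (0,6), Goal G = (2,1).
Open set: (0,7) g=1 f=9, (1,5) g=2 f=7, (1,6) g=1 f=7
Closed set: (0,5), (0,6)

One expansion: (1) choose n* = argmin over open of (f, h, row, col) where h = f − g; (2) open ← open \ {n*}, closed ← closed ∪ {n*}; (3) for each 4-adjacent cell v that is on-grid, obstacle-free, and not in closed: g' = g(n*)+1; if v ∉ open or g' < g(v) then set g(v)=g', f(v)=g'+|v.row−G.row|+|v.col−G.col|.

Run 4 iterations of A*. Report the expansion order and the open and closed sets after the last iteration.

order=[(1,5) → (1,4) → (1,3) → (1,2)]; open=[(0,2) g=6 f=9, (0,3) g=5 f=9, (0,7) g=1 f=9, (1,1) g=6 f=7, (1,6) g=1 f=7, (2,2) g=6 f=7, (2,3) g=5 f=7, (2,4) g=4 f=7, (2,5) g=3 f=7]; closed=[(0,5), (0,6), (1,2), (1,3), (1,4), (1,5)]

step 1: expand (1,5) (f=7, h=5) → closed; open now [(0,7) g=1 f=9, (1,4) g=3 f=7, (1,6) g=1 f=7, (2,5) g=3 f=7]
step 2: expand (1,4) (f=7, h=4) → closed; open now [(0,7) g=1 f=9, (1,3) g=4 f=7, (1,6) g=1 f=7, (2,4) g=4 f=7, (2,5) g=3 f=7]
step 3: expand (1,3) (f=7, h=3) → closed; open now [(0,3) g=5 f=9, (0,7) g=1 f=9, (1,2) g=5 f=7, (1,6) g=1 f=7, (2,3) g=5 f=7, (2,4) g=4 f=7, (2,5) g=3 f=7]
step 4: expand (1,2) (f=7, h=2) → closed; open now [(0,2) g=6 f=9, (0,3) g=5 f=9, (0,7) g=1 f=9, (1,1) g=6 f=7, (1,6) g=1 f=7, (2,2) g=6 f=7, (2,3) g=5 f=7, (2,4) g=4 f=7, (2,5) g=3 f=7]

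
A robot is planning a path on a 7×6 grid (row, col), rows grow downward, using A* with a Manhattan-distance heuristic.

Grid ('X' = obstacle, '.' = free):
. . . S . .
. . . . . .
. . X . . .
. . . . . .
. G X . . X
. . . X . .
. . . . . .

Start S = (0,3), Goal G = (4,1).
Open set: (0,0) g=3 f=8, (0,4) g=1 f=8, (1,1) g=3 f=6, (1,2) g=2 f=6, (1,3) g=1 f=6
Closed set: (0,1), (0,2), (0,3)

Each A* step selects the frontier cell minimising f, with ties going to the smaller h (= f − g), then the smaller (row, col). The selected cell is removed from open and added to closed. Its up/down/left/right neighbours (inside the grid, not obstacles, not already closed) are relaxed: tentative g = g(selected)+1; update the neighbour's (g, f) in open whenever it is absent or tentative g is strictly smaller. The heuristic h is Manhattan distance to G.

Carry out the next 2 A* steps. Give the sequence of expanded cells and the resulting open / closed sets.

order=[(1,1) → (2,1)]; open=[(0,0) g=3 f=8, (0,4) g=1 f=8, (1,0) g=4 f=8, (1,2) g=2 f=6, (1,3) g=1 f=6, (2,0) g=5 f=8, (3,1) g=5 f=6]; closed=[(0,1), (0,2), (0,3), (1,1), (2,1)]

step 1: expand (1,1) (f=6, h=3) → closed; open now [(0,0) g=3 f=8, (0,4) g=1 f=8, (1,0) g=4 f=8, (1,2) g=2 f=6, (1,3) g=1 f=6, (2,1) g=4 f=6]
step 2: expand (2,1) (f=6, h=2) → closed; open now [(0,0) g=3 f=8, (0,4) g=1 f=8, (1,0) g=4 f=8, (1,2) g=2 f=6, (1,3) g=1 f=6, (2,0) g=5 f=8, (3,1) g=5 f=6]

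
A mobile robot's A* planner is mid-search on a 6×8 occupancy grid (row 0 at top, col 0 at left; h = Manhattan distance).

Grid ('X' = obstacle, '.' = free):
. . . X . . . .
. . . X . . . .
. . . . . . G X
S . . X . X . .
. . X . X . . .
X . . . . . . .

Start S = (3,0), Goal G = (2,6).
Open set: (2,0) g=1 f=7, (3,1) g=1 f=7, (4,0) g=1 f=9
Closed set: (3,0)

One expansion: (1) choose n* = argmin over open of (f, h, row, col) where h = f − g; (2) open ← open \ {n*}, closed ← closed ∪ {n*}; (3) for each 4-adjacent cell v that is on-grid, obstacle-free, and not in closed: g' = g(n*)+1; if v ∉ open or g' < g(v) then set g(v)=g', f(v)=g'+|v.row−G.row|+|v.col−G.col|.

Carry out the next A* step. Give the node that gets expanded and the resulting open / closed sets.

step 1: expand (2,0) (f=7, h=6) → closed; open now [(1,0) g=2 f=9, (2,1) g=2 f=7, (3,1) g=1 f=7, (4,0) g=1 f=9]

expanded=(2,0); open=[(1,0) g=2 f=9, (2,1) g=2 f=7, (3,1) g=1 f=7, (4,0) g=1 f=9]; closed=[(2,0), (3,0)]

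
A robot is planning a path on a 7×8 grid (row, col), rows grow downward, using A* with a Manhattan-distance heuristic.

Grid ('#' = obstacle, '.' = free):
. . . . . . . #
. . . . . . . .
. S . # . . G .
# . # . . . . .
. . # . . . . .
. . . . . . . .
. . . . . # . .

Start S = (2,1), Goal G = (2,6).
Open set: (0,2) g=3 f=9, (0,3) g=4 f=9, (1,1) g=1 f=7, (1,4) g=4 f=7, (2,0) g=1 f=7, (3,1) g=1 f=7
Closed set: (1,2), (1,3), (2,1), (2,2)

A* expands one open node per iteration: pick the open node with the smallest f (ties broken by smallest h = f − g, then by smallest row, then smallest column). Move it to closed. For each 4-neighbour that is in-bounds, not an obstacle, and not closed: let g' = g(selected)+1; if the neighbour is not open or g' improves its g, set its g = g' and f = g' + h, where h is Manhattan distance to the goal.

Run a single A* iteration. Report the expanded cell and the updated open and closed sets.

expanded=(1,4); open=[(0,2) g=3 f=9, (0,3) g=4 f=9, (0,4) g=5 f=9, (1,1) g=1 f=7, (1,5) g=5 f=7, (2,0) g=1 f=7, (2,4) g=5 f=7, (3,1) g=1 f=7]; closed=[(1,2), (1,3), (1,4), (2,1), (2,2)]

step 1: expand (1,4) (f=7, h=3) → closed; open now [(0,2) g=3 f=9, (0,3) g=4 f=9, (0,4) g=5 f=9, (1,1) g=1 f=7, (1,5) g=5 f=7, (2,0) g=1 f=7, (2,4) g=5 f=7, (3,1) g=1 f=7]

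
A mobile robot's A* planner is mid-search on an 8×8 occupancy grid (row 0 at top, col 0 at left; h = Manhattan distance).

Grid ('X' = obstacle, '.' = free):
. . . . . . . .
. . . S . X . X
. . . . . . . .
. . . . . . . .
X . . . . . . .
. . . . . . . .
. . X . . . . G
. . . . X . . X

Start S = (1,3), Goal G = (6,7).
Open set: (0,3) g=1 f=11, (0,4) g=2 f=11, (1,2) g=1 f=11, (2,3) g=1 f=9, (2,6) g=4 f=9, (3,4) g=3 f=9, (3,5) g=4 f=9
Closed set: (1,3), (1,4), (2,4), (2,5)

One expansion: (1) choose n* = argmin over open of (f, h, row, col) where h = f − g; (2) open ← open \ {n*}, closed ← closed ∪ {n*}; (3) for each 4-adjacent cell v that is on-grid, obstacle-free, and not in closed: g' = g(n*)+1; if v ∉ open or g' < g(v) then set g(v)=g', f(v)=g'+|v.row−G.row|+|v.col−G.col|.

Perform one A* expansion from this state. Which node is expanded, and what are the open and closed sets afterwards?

expanded=(2,6); open=[(0,3) g=1 f=11, (0,4) g=2 f=11, (1,2) g=1 f=11, (1,6) g=5 f=11, (2,3) g=1 f=9, (2,7) g=5 f=9, (3,4) g=3 f=9, (3,5) g=4 f=9, (3,6) g=5 f=9]; closed=[(1,3), (1,4), (2,4), (2,5), (2,6)]

step 1: expand (2,6) (f=9, h=5) → closed; open now [(0,3) g=1 f=11, (0,4) g=2 f=11, (1,2) g=1 f=11, (1,6) g=5 f=11, (2,3) g=1 f=9, (2,7) g=5 f=9, (3,4) g=3 f=9, (3,5) g=4 f=9, (3,6) g=5 f=9]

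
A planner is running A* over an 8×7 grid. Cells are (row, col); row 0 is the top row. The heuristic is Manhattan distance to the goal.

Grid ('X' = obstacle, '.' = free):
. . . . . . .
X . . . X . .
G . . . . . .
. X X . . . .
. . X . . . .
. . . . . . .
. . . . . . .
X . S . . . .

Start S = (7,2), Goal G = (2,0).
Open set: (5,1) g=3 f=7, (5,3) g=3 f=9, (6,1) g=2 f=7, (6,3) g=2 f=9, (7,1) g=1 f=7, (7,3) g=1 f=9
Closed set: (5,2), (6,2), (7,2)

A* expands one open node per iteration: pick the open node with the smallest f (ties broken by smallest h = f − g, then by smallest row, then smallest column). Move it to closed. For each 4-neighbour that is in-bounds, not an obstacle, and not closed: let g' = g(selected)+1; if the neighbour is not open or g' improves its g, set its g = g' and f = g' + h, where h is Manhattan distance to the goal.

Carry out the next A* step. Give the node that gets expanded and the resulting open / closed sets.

step 1: expand (5,1) (f=7, h=4) → closed; open now [(4,1) g=4 f=7, (5,0) g=4 f=7, (5,3) g=3 f=9, (6,1) g=2 f=7, (6,3) g=2 f=9, (7,1) g=1 f=7, (7,3) g=1 f=9]

expanded=(5,1); open=[(4,1) g=4 f=7, (5,0) g=4 f=7, (5,3) g=3 f=9, (6,1) g=2 f=7, (6,3) g=2 f=9, (7,1) g=1 f=7, (7,3) g=1 f=9]; closed=[(5,1), (5,2), (6,2), (7,2)]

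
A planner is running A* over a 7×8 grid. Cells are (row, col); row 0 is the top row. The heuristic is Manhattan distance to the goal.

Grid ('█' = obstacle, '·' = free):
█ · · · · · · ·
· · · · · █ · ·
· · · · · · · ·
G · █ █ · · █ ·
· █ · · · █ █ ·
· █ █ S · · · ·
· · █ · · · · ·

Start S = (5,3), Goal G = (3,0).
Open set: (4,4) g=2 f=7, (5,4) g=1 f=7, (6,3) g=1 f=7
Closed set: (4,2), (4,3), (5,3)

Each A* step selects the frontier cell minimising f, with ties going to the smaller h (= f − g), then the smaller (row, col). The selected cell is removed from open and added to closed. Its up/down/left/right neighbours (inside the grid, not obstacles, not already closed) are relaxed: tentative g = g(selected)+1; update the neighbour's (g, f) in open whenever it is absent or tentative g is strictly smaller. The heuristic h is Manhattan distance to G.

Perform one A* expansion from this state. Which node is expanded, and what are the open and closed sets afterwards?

step 1: expand (4,4) (f=7, h=5) → closed; open now [(3,4) g=3 f=7, (5,4) g=1 f=7, (6,3) g=1 f=7]

expanded=(4,4); open=[(3,4) g=3 f=7, (5,4) g=1 f=7, (6,3) g=1 f=7]; closed=[(4,2), (4,3), (4,4), (5,3)]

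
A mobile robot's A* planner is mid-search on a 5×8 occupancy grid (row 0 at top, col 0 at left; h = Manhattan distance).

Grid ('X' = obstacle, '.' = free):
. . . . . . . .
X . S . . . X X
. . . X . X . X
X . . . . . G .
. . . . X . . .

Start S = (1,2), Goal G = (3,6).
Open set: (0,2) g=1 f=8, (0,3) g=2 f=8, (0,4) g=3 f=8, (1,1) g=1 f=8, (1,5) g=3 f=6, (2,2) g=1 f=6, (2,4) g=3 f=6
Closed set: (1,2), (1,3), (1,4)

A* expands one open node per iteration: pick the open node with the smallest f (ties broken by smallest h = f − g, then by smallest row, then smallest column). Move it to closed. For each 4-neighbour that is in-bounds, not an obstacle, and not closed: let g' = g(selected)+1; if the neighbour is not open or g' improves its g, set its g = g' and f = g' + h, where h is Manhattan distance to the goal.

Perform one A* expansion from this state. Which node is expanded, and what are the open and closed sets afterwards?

step 1: expand (1,5) (f=6, h=3) → closed; open now [(0,2) g=1 f=8, (0,3) g=2 f=8, (0,4) g=3 f=8, (0,5) g=4 f=8, (1,1) g=1 f=8, (2,2) g=1 f=6, (2,4) g=3 f=6]

expanded=(1,5); open=[(0,2) g=1 f=8, (0,3) g=2 f=8, (0,4) g=3 f=8, (0,5) g=4 f=8, (1,1) g=1 f=8, (2,2) g=1 f=6, (2,4) g=3 f=6]; closed=[(1,2), (1,3), (1,4), (1,5)]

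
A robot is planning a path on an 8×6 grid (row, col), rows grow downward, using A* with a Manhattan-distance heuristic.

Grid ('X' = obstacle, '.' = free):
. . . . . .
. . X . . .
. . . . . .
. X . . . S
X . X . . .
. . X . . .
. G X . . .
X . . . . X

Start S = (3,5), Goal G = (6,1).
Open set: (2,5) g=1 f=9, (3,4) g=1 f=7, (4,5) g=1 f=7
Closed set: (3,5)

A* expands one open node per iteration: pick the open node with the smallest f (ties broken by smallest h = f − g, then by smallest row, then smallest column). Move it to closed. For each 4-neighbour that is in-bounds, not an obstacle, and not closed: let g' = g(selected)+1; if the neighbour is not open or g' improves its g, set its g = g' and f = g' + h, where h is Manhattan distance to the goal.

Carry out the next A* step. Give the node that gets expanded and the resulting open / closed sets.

expanded=(3,4); open=[(2,4) g=2 f=9, (2,5) g=1 f=9, (3,3) g=2 f=7, (4,4) g=2 f=7, (4,5) g=1 f=7]; closed=[(3,4), (3,5)]

step 1: expand (3,4) (f=7, h=6) → closed; open now [(2,4) g=2 f=9, (2,5) g=1 f=9, (3,3) g=2 f=7, (4,4) g=2 f=7, (4,5) g=1 f=7]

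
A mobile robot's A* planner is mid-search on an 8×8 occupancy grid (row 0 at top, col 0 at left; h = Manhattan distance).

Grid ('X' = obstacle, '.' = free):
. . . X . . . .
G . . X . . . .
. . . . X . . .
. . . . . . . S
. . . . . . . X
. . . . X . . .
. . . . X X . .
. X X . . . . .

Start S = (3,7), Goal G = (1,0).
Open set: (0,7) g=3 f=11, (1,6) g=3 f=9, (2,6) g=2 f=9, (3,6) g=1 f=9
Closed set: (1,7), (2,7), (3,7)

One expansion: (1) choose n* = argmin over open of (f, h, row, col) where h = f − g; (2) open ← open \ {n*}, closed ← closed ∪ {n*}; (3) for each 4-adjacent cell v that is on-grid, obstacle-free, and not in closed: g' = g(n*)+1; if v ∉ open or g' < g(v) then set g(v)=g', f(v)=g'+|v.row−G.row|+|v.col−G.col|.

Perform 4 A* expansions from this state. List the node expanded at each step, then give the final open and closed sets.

order=[(1,6) → (1,5) → (1,4) → (2,6)]; open=[(0,4) g=6 f=11, (0,5) g=5 f=11, (0,6) g=4 f=11, (0,7) g=3 f=11, (2,5) g=3 f=9, (3,6) g=1 f=9]; closed=[(1,4), (1,5), (1,6), (1,7), (2,6), (2,7), (3,7)]

step 1: expand (1,6) (f=9, h=6) → closed; open now [(0,6) g=4 f=11, (0,7) g=3 f=11, (1,5) g=4 f=9, (2,6) g=2 f=9, (3,6) g=1 f=9]
step 2: expand (1,5) (f=9, h=5) → closed; open now [(0,5) g=5 f=11, (0,6) g=4 f=11, (0,7) g=3 f=11, (1,4) g=5 f=9, (2,5) g=5 f=11, (2,6) g=2 f=9, (3,6) g=1 f=9]
step 3: expand (1,4) (f=9, h=4) → closed; open now [(0,4) g=6 f=11, (0,5) g=5 f=11, (0,6) g=4 f=11, (0,7) g=3 f=11, (2,5) g=5 f=11, (2,6) g=2 f=9, (3,6) g=1 f=9]
step 4: expand (2,6) (f=9, h=7) → closed; open now [(0,4) g=6 f=11, (0,5) g=5 f=11, (0,6) g=4 f=11, (0,7) g=3 f=11, (2,5) g=3 f=9, (3,6) g=1 f=9]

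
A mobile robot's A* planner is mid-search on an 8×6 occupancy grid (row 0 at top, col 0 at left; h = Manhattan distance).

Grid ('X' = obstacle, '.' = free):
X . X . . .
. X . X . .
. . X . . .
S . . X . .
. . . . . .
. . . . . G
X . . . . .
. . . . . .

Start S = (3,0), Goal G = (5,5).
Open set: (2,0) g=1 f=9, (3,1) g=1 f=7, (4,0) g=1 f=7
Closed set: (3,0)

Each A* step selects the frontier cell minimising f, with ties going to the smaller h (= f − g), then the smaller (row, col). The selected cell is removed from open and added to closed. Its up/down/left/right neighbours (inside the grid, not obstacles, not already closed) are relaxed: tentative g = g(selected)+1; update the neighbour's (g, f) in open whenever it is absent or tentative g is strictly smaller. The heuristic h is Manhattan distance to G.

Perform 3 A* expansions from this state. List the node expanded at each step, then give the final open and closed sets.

step 1: expand (3,1) (f=7, h=6) → closed; open now [(2,0) g=1 f=9, (2,1) g=2 f=9, (3,2) g=2 f=7, (4,0) g=1 f=7, (4,1) g=2 f=7]
step 2: expand (3,2) (f=7, h=5) → closed; open now [(2,0) g=1 f=9, (2,1) g=2 f=9, (4,0) g=1 f=7, (4,1) g=2 f=7, (4,2) g=3 f=7]
step 3: expand (4,2) (f=7, h=4) → closed; open now [(2,0) g=1 f=9, (2,1) g=2 f=9, (4,0) g=1 f=7, (4,1) g=2 f=7, (4,3) g=4 f=7, (5,2) g=4 f=7]

order=[(3,1) → (3,2) → (4,2)]; open=[(2,0) g=1 f=9, (2,1) g=2 f=9, (4,0) g=1 f=7, (4,1) g=2 f=7, (4,3) g=4 f=7, (5,2) g=4 f=7]; closed=[(3,0), (3,1), (3,2), (4,2)]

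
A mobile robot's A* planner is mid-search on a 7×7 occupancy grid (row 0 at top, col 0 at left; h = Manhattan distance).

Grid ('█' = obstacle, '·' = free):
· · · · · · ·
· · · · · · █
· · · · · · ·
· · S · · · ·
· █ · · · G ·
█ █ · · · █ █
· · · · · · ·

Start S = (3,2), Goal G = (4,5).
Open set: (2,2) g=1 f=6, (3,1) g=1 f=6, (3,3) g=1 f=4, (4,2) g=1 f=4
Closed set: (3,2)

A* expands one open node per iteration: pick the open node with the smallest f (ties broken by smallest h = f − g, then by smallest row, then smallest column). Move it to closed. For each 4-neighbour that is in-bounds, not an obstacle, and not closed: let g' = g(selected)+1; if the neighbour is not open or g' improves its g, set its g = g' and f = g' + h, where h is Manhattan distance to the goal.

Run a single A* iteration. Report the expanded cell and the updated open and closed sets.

expanded=(3,3); open=[(2,2) g=1 f=6, (2,3) g=2 f=6, (3,1) g=1 f=6, (3,4) g=2 f=4, (4,2) g=1 f=4, (4,3) g=2 f=4]; closed=[(3,2), (3,3)]

step 1: expand (3,3) (f=4, h=3) → closed; open now [(2,2) g=1 f=6, (2,3) g=2 f=6, (3,1) g=1 f=6, (3,4) g=2 f=4, (4,2) g=1 f=4, (4,3) g=2 f=4]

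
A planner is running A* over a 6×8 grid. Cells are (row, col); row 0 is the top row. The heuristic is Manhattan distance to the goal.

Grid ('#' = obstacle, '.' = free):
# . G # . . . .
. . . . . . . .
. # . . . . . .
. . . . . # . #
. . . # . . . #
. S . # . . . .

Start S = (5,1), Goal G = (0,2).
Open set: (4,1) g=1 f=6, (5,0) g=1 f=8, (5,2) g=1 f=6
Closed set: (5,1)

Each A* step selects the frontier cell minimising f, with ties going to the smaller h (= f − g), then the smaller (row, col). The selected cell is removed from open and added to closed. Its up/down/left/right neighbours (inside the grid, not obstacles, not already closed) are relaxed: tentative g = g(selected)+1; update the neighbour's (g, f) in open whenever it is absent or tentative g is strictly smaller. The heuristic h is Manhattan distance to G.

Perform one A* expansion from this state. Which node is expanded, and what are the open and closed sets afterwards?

step 1: expand (4,1) (f=6, h=5) → closed; open now [(3,1) g=2 f=6, (4,0) g=2 f=8, (4,2) g=2 f=6, (5,0) g=1 f=8, (5,2) g=1 f=6]

expanded=(4,1); open=[(3,1) g=2 f=6, (4,0) g=2 f=8, (4,2) g=2 f=6, (5,0) g=1 f=8, (5,2) g=1 f=6]; closed=[(4,1), (5,1)]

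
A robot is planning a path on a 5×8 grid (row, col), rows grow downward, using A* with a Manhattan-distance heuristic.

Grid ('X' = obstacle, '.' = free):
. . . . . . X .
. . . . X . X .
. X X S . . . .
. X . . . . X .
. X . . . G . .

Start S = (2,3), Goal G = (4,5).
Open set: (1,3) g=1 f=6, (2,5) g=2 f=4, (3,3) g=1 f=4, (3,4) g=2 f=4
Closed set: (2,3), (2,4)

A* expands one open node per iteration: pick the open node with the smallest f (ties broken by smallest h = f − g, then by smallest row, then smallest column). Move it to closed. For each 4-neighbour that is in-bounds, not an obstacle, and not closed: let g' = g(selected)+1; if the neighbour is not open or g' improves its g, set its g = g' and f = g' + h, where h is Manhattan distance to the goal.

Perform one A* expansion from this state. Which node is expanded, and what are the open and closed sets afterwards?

expanded=(2,5); open=[(1,3) g=1 f=6, (1,5) g=3 f=6, (2,6) g=3 f=6, (3,3) g=1 f=4, (3,4) g=2 f=4, (3,5) g=3 f=4]; closed=[(2,3), (2,4), (2,5)]

step 1: expand (2,5) (f=4, h=2) → closed; open now [(1,3) g=1 f=6, (1,5) g=3 f=6, (2,6) g=3 f=6, (3,3) g=1 f=4, (3,4) g=2 f=4, (3,5) g=3 f=4]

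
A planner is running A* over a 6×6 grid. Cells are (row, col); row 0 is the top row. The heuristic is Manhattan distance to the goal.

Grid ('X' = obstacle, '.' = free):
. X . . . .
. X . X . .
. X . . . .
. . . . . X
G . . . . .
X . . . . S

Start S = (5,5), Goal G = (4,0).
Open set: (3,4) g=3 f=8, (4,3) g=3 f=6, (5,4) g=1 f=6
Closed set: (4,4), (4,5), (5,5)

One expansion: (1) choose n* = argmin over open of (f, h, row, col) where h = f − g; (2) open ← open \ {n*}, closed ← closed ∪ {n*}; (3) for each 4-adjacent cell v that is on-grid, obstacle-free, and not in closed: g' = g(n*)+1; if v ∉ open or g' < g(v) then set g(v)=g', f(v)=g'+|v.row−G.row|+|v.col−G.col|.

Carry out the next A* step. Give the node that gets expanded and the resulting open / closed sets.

expanded=(4,3); open=[(3,3) g=4 f=8, (3,4) g=3 f=8, (4,2) g=4 f=6, (5,3) g=4 f=8, (5,4) g=1 f=6]; closed=[(4,3), (4,4), (4,5), (5,5)]

step 1: expand (4,3) (f=6, h=3) → closed; open now [(3,3) g=4 f=8, (3,4) g=3 f=8, (4,2) g=4 f=6, (5,3) g=4 f=8, (5,4) g=1 f=6]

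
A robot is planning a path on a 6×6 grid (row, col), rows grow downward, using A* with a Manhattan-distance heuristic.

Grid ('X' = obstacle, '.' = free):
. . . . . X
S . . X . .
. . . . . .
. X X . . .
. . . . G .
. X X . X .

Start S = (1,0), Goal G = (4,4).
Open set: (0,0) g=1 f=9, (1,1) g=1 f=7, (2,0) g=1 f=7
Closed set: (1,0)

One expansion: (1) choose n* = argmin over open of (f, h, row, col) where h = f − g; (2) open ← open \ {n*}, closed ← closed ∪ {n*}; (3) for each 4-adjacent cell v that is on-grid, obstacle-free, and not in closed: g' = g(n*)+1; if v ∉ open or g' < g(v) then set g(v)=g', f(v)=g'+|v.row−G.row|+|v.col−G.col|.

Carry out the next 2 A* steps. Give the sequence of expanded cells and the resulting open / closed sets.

step 1: expand (1,1) (f=7, h=6) → closed; open now [(0,0) g=1 f=9, (0,1) g=2 f=9, (1,2) g=2 f=7, (2,0) g=1 f=7, (2,1) g=2 f=7]
step 2: expand (1,2) (f=7, h=5) → closed; open now [(0,0) g=1 f=9, (0,1) g=2 f=9, (0,2) g=3 f=9, (2,0) g=1 f=7, (2,1) g=2 f=7, (2,2) g=3 f=7]

order=[(1,1) → (1,2)]; open=[(0,0) g=1 f=9, (0,1) g=2 f=9, (0,2) g=3 f=9, (2,0) g=1 f=7, (2,1) g=2 f=7, (2,2) g=3 f=7]; closed=[(1,0), (1,1), (1,2)]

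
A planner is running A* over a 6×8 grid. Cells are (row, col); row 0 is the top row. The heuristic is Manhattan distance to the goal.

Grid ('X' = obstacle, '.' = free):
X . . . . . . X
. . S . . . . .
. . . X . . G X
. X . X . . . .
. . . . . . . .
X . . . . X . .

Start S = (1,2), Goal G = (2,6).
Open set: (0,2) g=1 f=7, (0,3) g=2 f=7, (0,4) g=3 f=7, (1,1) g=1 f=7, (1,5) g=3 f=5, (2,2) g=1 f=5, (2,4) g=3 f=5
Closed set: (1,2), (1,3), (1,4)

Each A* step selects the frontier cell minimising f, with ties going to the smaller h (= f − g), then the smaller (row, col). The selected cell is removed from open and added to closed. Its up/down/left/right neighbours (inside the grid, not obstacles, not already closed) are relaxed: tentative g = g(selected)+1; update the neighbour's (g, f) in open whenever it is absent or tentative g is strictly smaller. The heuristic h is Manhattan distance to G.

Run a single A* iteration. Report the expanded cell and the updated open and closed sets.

expanded=(1,5); open=[(0,2) g=1 f=7, (0,3) g=2 f=7, (0,4) g=3 f=7, (0,5) g=4 f=7, (1,1) g=1 f=7, (1,6) g=4 f=5, (2,2) g=1 f=5, (2,4) g=3 f=5, (2,5) g=4 f=5]; closed=[(1,2), (1,3), (1,4), (1,5)]

step 1: expand (1,5) (f=5, h=2) → closed; open now [(0,2) g=1 f=7, (0,3) g=2 f=7, (0,4) g=3 f=7, (0,5) g=4 f=7, (1,1) g=1 f=7, (1,6) g=4 f=5, (2,2) g=1 f=5, (2,4) g=3 f=5, (2,5) g=4 f=5]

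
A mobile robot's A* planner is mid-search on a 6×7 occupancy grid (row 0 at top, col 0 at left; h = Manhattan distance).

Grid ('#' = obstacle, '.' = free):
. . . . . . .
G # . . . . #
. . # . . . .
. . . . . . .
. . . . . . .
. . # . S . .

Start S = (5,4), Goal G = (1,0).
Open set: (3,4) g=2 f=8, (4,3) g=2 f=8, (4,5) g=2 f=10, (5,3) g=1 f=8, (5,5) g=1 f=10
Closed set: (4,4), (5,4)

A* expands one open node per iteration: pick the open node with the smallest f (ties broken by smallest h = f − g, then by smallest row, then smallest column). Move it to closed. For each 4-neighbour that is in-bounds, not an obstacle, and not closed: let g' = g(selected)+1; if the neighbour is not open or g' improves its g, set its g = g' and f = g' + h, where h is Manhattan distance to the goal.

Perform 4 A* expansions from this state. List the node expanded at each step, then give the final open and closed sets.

step 1: expand (3,4) (f=8, h=6) → closed; open now [(2,4) g=3 f=8, (3,3) g=3 f=8, (3,5) g=3 f=10, (4,3) g=2 f=8, (4,5) g=2 f=10, (5,3) g=1 f=8, (5,5) g=1 f=10]
step 2: expand (2,4) (f=8, h=5) → closed; open now [(1,4) g=4 f=8, (2,3) g=4 f=8, (2,5) g=4 f=10, (3,3) g=3 f=8, (3,5) g=3 f=10, (4,3) g=2 f=8, (4,5) g=2 f=10, (5,3) g=1 f=8, (5,5) g=1 f=10]
step 3: expand (1,4) (f=8, h=4) → closed; open now [(0,4) g=5 f=10, (1,3) g=5 f=8, (1,5) g=5 f=10, (2,3) g=4 f=8, (2,5) g=4 f=10, (3,3) g=3 f=8, (3,5) g=3 f=10, (4,3) g=2 f=8, (4,5) g=2 f=10, (5,3) g=1 f=8, (5,5) g=1 f=10]
step 4: expand (1,3) (f=8, h=3) → closed; open now [(0,3) g=6 f=10, (0,4) g=5 f=10, (1,2) g=6 f=8, (1,5) g=5 f=10, (2,3) g=4 f=8, (2,5) g=4 f=10, (3,3) g=3 f=8, (3,5) g=3 f=10, (4,3) g=2 f=8, (4,5) g=2 f=10, (5,3) g=1 f=8, (5,5) g=1 f=10]

order=[(3,4) → (2,4) → (1,4) → (1,3)]; open=[(0,3) g=6 f=10, (0,4) g=5 f=10, (1,2) g=6 f=8, (1,5) g=5 f=10, (2,3) g=4 f=8, (2,5) g=4 f=10, (3,3) g=3 f=8, (3,5) g=3 f=10, (4,3) g=2 f=8, (4,5) g=2 f=10, (5,3) g=1 f=8, (5,5) g=1 f=10]; closed=[(1,3), (1,4), (2,4), (3,4), (4,4), (5,4)]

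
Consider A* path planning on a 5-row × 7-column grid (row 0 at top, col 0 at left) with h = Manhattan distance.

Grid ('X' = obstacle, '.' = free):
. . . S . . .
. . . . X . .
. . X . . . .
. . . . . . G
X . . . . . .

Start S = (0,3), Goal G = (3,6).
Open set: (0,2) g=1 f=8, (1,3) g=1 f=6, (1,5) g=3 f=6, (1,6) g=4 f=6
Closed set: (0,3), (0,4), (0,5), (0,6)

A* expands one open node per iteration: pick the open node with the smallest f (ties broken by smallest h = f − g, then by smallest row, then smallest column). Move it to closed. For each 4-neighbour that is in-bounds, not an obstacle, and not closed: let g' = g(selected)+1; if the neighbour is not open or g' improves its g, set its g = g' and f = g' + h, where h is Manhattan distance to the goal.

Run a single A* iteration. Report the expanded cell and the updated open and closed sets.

expanded=(1,6); open=[(0,2) g=1 f=8, (1,3) g=1 f=6, (1,5) g=3 f=6, (2,6) g=5 f=6]; closed=[(0,3), (0,4), (0,5), (0,6), (1,6)]

step 1: expand (1,6) (f=6, h=2) → closed; open now [(0,2) g=1 f=8, (1,3) g=1 f=6, (1,5) g=3 f=6, (2,6) g=5 f=6]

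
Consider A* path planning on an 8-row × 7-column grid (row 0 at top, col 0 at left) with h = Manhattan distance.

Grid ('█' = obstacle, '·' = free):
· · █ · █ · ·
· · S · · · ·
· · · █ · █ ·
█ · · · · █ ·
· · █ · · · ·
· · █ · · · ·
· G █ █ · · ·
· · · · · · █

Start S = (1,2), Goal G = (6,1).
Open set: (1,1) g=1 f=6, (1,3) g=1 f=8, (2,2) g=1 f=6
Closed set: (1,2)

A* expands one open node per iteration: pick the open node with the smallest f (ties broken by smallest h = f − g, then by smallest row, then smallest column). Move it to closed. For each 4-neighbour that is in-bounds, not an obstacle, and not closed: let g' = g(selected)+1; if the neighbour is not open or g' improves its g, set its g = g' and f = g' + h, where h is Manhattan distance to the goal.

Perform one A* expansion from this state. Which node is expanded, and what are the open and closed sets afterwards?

expanded=(1,1); open=[(0,1) g=2 f=8, (1,0) g=2 f=8, (1,3) g=1 f=8, (2,1) g=2 f=6, (2,2) g=1 f=6]; closed=[(1,1), (1,2)]

step 1: expand (1,1) (f=6, h=5) → closed; open now [(0,1) g=2 f=8, (1,0) g=2 f=8, (1,3) g=1 f=8, (2,1) g=2 f=6, (2,2) g=1 f=6]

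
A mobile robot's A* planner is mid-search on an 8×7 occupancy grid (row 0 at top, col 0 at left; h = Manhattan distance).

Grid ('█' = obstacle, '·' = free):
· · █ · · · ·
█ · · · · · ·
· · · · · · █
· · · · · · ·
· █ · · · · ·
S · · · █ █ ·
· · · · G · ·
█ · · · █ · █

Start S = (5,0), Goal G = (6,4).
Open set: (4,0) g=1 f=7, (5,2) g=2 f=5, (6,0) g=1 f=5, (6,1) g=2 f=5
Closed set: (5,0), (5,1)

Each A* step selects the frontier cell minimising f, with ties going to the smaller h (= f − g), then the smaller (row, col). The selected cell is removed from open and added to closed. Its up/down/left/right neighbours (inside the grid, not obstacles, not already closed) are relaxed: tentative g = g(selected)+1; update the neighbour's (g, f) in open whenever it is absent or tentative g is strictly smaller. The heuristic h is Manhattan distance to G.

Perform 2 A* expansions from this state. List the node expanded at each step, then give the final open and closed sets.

step 1: expand (5,2) (f=5, h=3) → closed; open now [(4,0) g=1 f=7, (4,2) g=3 f=7, (5,3) g=3 f=5, (6,0) g=1 f=5, (6,1) g=2 f=5, (6,2) g=3 f=5]
step 2: expand (5,3) (f=5, h=2) → closed; open now [(4,0) g=1 f=7, (4,2) g=3 f=7, (4,3) g=4 f=7, (6,0) g=1 f=5, (6,1) g=2 f=5, (6,2) g=3 f=5, (6,3) g=4 f=5]

order=[(5,2) → (5,3)]; open=[(4,0) g=1 f=7, (4,2) g=3 f=7, (4,3) g=4 f=7, (6,0) g=1 f=5, (6,1) g=2 f=5, (6,2) g=3 f=5, (6,3) g=4 f=5]; closed=[(5,0), (5,1), (5,2), (5,3)]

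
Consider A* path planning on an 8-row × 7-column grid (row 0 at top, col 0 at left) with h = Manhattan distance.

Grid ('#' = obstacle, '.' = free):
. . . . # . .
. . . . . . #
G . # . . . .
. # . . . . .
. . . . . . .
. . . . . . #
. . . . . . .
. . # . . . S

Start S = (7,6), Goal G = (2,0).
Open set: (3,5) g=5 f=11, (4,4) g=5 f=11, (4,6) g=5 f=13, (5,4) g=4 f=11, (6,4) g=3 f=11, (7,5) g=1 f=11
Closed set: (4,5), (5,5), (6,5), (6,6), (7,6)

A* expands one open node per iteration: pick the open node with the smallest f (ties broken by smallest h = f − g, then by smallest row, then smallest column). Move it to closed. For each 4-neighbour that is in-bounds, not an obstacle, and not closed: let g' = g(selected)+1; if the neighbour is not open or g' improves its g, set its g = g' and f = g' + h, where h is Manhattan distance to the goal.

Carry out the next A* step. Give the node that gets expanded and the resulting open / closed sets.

expanded=(3,5); open=[(2,5) g=6 f=11, (3,4) g=6 f=11, (3,6) g=6 f=13, (4,4) g=5 f=11, (4,6) g=5 f=13, (5,4) g=4 f=11, (6,4) g=3 f=11, (7,5) g=1 f=11]; closed=[(3,5), (4,5), (5,5), (6,5), (6,6), (7,6)]

step 1: expand (3,5) (f=11, h=6) → closed; open now [(2,5) g=6 f=11, (3,4) g=6 f=11, (3,6) g=6 f=13, (4,4) g=5 f=11, (4,6) g=5 f=13, (5,4) g=4 f=11, (6,4) g=3 f=11, (7,5) g=1 f=11]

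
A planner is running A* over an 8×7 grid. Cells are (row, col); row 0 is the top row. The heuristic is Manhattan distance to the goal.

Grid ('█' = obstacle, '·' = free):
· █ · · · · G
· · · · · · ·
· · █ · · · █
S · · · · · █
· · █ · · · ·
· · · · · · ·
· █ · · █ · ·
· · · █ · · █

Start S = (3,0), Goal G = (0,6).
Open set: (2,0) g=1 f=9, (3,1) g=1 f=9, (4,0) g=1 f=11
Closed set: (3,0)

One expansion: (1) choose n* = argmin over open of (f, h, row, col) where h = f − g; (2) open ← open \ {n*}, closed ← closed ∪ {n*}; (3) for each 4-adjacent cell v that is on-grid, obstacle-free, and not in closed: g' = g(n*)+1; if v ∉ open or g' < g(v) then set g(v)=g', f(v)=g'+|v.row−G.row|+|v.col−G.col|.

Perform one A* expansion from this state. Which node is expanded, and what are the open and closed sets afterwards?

step 1: expand (2,0) (f=9, h=8) → closed; open now [(1,0) g=2 f=9, (2,1) g=2 f=9, (3,1) g=1 f=9, (4,0) g=1 f=11]

expanded=(2,0); open=[(1,0) g=2 f=9, (2,1) g=2 f=9, (3,1) g=1 f=9, (4,0) g=1 f=11]; closed=[(2,0), (3,0)]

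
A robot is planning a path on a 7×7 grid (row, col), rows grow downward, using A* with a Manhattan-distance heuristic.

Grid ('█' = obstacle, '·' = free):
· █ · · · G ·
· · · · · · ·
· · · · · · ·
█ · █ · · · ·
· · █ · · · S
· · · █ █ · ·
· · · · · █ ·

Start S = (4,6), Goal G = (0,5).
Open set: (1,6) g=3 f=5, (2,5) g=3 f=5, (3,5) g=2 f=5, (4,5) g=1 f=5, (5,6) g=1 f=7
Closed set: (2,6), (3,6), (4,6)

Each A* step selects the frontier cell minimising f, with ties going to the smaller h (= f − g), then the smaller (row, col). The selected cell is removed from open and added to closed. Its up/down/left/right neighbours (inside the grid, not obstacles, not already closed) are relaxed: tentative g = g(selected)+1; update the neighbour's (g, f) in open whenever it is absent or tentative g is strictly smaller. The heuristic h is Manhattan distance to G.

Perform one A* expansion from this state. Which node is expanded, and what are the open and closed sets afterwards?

step 1: expand (1,6) (f=5, h=2) → closed; open now [(0,6) g=4 f=5, (1,5) g=4 f=5, (2,5) g=3 f=5, (3,5) g=2 f=5, (4,5) g=1 f=5, (5,6) g=1 f=7]

expanded=(1,6); open=[(0,6) g=4 f=5, (1,5) g=4 f=5, (2,5) g=3 f=5, (3,5) g=2 f=5, (4,5) g=1 f=5, (5,6) g=1 f=7]; closed=[(1,6), (2,6), (3,6), (4,6)]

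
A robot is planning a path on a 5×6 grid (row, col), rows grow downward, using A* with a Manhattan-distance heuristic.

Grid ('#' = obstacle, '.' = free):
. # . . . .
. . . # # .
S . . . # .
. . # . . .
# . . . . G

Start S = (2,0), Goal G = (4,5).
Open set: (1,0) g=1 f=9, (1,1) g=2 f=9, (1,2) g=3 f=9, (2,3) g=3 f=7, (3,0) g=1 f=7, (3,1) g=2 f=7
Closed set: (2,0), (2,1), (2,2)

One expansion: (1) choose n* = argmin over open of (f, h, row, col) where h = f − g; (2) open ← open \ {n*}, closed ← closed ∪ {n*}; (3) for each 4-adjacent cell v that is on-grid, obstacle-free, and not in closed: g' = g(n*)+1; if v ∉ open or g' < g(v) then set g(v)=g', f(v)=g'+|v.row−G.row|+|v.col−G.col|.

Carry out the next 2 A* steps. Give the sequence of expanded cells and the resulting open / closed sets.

order=[(2,3) → (3,3)]; open=[(1,0) g=1 f=9, (1,1) g=2 f=9, (1,2) g=3 f=9, (3,0) g=1 f=7, (3,1) g=2 f=7, (3,4) g=5 f=7, (4,3) g=5 f=7]; closed=[(2,0), (2,1), (2,2), (2,3), (3,3)]

step 1: expand (2,3) (f=7, h=4) → closed; open now [(1,0) g=1 f=9, (1,1) g=2 f=9, (1,2) g=3 f=9, (3,0) g=1 f=7, (3,1) g=2 f=7, (3,3) g=4 f=7]
step 2: expand (3,3) (f=7, h=3) → closed; open now [(1,0) g=1 f=9, (1,1) g=2 f=9, (1,2) g=3 f=9, (3,0) g=1 f=7, (3,1) g=2 f=7, (3,4) g=5 f=7, (4,3) g=5 f=7]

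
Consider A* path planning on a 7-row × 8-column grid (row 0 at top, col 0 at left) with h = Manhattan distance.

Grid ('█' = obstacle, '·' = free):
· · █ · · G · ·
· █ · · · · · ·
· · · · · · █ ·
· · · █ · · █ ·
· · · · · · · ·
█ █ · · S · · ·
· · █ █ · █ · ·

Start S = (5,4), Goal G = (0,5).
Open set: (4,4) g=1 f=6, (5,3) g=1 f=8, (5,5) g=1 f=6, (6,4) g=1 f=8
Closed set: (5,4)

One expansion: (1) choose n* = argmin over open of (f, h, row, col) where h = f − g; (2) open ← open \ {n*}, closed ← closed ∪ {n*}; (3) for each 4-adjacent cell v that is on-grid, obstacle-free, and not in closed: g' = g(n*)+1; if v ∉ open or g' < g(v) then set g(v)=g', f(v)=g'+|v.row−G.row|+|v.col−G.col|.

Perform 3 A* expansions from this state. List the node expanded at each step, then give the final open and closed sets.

order=[(4,4) → (3,4) → (2,4)]; open=[(1,4) g=4 f=6, (2,3) g=4 f=8, (2,5) g=4 f=6, (3,5) g=3 f=6, (4,3) g=2 f=8, (4,5) g=2 f=6, (5,3) g=1 f=8, (5,5) g=1 f=6, (6,4) g=1 f=8]; closed=[(2,4), (3,4), (4,4), (5,4)]

step 1: expand (4,4) (f=6, h=5) → closed; open now [(3,4) g=2 f=6, (4,3) g=2 f=8, (4,5) g=2 f=6, (5,3) g=1 f=8, (5,5) g=1 f=6, (6,4) g=1 f=8]
step 2: expand (3,4) (f=6, h=4) → closed; open now [(2,4) g=3 f=6, (3,5) g=3 f=6, (4,3) g=2 f=8, (4,5) g=2 f=6, (5,3) g=1 f=8, (5,5) g=1 f=6, (6,4) g=1 f=8]
step 3: expand (2,4) (f=6, h=3) → closed; open now [(1,4) g=4 f=6, (2,3) g=4 f=8, (2,5) g=4 f=6, (3,5) g=3 f=6, (4,3) g=2 f=8, (4,5) g=2 f=6, (5,3) g=1 f=8, (5,5) g=1 f=6, (6,4) g=1 f=8]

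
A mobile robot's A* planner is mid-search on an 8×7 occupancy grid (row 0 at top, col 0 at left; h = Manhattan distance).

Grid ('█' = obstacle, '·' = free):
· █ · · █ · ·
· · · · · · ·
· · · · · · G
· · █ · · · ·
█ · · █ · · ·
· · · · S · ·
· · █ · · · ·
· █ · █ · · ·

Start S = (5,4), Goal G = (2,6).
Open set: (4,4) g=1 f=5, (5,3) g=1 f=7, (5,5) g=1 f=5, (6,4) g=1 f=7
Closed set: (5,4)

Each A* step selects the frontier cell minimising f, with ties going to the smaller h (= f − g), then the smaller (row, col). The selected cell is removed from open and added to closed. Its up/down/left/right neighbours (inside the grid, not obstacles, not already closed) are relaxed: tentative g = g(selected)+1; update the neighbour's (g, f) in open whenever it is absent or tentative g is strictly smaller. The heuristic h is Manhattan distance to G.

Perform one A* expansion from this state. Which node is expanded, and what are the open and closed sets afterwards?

step 1: expand (4,4) (f=5, h=4) → closed; open now [(3,4) g=2 f=5, (4,5) g=2 f=5, (5,3) g=1 f=7, (5,5) g=1 f=5, (6,4) g=1 f=7]

expanded=(4,4); open=[(3,4) g=2 f=5, (4,5) g=2 f=5, (5,3) g=1 f=7, (5,5) g=1 f=5, (6,4) g=1 f=7]; closed=[(4,4), (5,4)]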